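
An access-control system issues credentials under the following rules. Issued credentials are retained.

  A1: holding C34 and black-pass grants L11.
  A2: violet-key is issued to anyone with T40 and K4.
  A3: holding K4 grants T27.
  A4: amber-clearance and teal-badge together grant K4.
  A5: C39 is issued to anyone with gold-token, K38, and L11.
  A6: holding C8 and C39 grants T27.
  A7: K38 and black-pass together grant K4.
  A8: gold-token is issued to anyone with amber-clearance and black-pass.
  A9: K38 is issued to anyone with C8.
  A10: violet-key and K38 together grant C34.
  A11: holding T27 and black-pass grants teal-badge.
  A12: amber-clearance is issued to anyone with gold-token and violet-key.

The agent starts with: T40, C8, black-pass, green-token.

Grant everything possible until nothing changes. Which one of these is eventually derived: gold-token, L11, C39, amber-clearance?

Holding C8 grants K38 (A9).
Holding K38 and black-pass grants K4 (A7).
Holding T40 and K4 grants violet-key (A2).
Holding violet-key and K38 grants C34 (A10).
Holding C34 and black-pass grants L11 (A1).
gold-token would need amber-clearance and black-pass (A8), but amber-clearance is never granted. amber-clearance would need gold-token and violet-key (A12), but gold-token is never granted. C39 would need gold-token, K38, and L11 (A5), but gold-token is never granted.

L11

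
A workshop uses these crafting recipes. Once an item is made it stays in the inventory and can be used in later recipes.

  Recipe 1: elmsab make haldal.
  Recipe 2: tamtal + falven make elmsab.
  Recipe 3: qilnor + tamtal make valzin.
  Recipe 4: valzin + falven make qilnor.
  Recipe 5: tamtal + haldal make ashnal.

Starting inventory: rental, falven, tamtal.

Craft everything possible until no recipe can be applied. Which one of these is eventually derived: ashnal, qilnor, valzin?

tamtal + falven → elmsab (Recipe 2).
elmsab → haldal (Recipe 1).
Using Recipe 5, tamtal and haldal make ashnal.
valzin would need qilnor and tamtal (Recipe 3), but qilnor is never obtained. qilnor would need valzin and falven (Recipe 4), but valzin is never obtained.

ashnal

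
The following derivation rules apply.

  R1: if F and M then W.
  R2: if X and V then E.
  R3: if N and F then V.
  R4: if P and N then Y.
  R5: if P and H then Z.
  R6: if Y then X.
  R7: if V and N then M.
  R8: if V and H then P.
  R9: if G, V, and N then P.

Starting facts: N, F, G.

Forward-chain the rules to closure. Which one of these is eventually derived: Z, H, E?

E

N and F hold, so V follows (R3).
G, V, and N hold, so P follows (R9).
P and N hold, so Y follows (R4).
From Y, R6 gives X.
From X and V, R2 gives E.
Z would need P and H (R5), but H is never established. No rule produces H, and it is not given.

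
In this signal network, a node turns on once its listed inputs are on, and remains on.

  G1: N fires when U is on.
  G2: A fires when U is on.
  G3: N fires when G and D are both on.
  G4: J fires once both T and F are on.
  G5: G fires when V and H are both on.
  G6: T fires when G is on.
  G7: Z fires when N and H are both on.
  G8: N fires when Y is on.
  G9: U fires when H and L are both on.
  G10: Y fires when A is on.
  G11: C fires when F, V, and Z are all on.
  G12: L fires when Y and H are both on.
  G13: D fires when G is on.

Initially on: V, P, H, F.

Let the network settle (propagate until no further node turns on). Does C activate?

Yes

V and H are on, so G fires (G5).
G is on, so D fires (G13).
G and D are on, so N fires (G3).
G7: N and H on → Z on.
F, V, and Z are on, so C fires (G11).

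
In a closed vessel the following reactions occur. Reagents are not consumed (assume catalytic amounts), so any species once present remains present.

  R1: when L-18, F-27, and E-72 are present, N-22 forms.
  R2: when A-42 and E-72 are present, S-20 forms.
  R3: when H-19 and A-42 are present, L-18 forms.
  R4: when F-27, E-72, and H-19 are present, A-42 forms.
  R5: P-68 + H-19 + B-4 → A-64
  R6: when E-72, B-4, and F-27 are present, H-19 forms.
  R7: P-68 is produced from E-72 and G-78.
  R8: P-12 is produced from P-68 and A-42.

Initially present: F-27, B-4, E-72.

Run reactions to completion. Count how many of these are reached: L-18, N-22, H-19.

E-72, B-4, and F-27 present → H-19 forms (R6).
F-27, E-72, and H-19 present → A-42 forms (R4).
H-19 and A-42 present → L-18 forms (R3).
L-18, F-27, and E-72 present → N-22 forms (R1).
L-18: reached.
N-22: reached.
H-19: reached.
All 3 are reached.

3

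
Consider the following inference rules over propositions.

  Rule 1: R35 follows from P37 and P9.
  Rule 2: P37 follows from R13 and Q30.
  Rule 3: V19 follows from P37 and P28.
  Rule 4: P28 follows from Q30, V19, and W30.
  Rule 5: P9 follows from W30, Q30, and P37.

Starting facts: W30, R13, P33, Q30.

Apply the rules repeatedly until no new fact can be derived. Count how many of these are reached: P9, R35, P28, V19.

2

From R13 and Q30, Rule 2 gives P37.
W30, Q30, and P37 hold, so P9 follows (Rule 5).
From P37 and P9, Rule 1 gives R35.
P9: reached.
R35: reached.
P28 would need Q30, V19, and W30 (Rule 4), but V19 is never established.
V19 would need P37 and P28 (Rule 3), but P28 is never established.
Reached: P9 and R35 — 2 of the 4.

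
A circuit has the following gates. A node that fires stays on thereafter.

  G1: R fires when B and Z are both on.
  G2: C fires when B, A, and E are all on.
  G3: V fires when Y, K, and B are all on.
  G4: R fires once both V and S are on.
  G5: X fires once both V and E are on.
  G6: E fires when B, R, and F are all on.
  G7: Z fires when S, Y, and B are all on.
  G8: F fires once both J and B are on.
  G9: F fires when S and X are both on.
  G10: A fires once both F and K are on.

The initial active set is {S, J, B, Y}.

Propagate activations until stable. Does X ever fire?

No

X would need V and E (G5), but V never turns on.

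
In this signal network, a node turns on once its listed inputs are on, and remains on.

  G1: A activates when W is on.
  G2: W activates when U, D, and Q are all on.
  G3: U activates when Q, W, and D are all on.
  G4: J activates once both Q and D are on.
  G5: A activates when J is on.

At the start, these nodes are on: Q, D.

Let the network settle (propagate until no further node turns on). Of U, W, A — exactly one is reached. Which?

A

G4: Q and D on → J on.
J is on, so A activates (G5).
U would need Q, W, and D (G3), but W never turns on. W would need U, D, and Q (G2), but U never turns on.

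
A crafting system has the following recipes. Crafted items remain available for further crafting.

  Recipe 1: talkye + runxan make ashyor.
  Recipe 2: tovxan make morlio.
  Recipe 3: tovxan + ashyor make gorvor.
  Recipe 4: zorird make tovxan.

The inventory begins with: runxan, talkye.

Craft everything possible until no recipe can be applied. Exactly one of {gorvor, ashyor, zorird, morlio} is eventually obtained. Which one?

ashyor

Using Recipe 1, talkye and runxan make ashyor.
gorvor would need tovxan and ashyor (Recipe 3), but tovxan is never obtained. No rule produces zorird, and it is not given. morlio would need tovxan (Recipe 2), but tovxan is never obtained.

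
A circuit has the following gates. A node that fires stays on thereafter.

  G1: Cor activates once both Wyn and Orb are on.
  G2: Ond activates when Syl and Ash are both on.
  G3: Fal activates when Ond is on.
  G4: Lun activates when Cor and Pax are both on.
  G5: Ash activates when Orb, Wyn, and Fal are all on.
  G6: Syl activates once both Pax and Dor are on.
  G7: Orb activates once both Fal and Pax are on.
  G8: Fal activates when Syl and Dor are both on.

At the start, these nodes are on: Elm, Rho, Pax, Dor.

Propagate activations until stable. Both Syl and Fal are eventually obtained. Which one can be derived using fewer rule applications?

Syl

Syl: G6: Pax and Dor on → Syl on. [1 rule application]
Fal: Pax and Dor are on, so Syl activates (G6). G8: Syl and Dor on → Fal on. [2 rule applications]
Syl needs fewer.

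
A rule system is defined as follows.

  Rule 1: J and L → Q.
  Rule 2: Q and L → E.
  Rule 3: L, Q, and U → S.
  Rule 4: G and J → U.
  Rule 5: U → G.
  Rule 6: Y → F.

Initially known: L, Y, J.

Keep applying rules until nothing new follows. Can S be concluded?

No

S would need L, Q, and U (Rule 3), but U is never established.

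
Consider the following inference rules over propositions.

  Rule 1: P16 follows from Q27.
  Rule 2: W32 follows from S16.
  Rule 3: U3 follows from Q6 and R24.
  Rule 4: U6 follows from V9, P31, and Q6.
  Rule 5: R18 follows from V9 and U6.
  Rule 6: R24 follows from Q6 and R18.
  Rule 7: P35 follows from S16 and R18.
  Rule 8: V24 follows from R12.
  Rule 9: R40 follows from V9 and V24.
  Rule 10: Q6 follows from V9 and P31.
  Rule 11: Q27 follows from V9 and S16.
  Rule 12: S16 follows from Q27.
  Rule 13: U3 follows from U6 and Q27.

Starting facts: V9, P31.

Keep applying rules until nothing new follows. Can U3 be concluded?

Yes

From V9 and P31, Rule 10 gives Q6.
V9, P31, and Q6 hold, so U6 follows (Rule 4).
From V9 and U6, Rule 5 gives R18.
Q6 and R18 hold, so R24 follows (Rule 6).
From Q6 and R24, Rule 3 gives U3.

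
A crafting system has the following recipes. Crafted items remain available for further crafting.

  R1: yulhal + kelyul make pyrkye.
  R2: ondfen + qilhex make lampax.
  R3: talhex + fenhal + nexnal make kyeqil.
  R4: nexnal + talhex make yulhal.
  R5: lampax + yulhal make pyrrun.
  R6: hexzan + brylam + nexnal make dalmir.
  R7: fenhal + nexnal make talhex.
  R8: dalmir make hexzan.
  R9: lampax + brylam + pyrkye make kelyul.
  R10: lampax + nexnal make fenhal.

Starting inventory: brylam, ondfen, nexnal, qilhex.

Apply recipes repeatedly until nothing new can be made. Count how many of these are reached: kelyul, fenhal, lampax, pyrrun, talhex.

4

ondfen + qilhex → lampax (R2).
Using R10, lampax and nexnal make fenhal.
Using R7, fenhal and nexnal make talhex.
nexnal + talhex → yulhal (R4).
Using R5, lampax and yulhal make pyrrun.
kelyul would need lampax, brylam, and pyrkye (R9), but pyrkye is never obtained.
fenhal: reached.
lampax: reached.
pyrrun: reached.
talhex: reached.
Reached: fenhal, lampax, pyrrun, and talhex — 4 of the 5.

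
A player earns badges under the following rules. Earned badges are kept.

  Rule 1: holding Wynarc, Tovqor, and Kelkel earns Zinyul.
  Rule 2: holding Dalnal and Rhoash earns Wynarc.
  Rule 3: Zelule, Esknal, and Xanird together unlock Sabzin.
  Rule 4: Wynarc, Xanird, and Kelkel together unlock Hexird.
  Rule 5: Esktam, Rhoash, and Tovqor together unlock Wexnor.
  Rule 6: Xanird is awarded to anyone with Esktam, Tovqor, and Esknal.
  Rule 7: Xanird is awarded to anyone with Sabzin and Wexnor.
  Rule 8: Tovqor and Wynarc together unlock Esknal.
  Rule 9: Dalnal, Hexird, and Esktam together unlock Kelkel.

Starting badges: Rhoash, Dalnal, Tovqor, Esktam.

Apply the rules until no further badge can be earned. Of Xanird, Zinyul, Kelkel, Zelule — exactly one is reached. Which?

With Dalnal and Rhoash, Wynarc is earned (Rule 2).
With Tovqor and Wynarc, Esknal is earned (Rule 8).
With Esktam, Tovqor, and Esknal, Xanird is earned (Rule 6).
No rule produces Zelule, and it is not given. Zinyul would need Wynarc, Tovqor, and Kelkel (Rule 1), but Kelkel is never earned. Kelkel would need Dalnal, Hexird, and Esktam (Rule 9), but Hexird is never earned.

Xanird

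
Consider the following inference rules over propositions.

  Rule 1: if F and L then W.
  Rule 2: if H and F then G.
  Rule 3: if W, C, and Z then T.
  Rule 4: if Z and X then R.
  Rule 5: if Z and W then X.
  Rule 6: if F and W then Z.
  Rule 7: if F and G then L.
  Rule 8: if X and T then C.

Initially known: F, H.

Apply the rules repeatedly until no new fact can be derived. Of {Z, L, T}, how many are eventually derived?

From H and F, Rule 2 gives G.
From F and G, Rule 7 gives L.
From F and L, Rule 1 gives W.
F and W hold, so Z follows (Rule 6).
Z: reached.
L: reached.
T would need W, C, and Z (Rule 3), but C is never established.
Reached: Z and L — 2 of the 3.

2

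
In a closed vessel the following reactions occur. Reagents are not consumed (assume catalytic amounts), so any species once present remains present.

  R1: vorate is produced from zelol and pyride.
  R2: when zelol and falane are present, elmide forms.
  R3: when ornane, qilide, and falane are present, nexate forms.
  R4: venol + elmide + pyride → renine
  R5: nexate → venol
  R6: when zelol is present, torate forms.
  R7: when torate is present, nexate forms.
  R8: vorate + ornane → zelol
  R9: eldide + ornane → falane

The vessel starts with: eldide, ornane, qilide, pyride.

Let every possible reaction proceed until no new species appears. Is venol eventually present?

eldide and ornane present → falane forms (R9).
ornane, qilide, and falane present → nexate forms (R3).
nexate present → venol forms (R5).

Yes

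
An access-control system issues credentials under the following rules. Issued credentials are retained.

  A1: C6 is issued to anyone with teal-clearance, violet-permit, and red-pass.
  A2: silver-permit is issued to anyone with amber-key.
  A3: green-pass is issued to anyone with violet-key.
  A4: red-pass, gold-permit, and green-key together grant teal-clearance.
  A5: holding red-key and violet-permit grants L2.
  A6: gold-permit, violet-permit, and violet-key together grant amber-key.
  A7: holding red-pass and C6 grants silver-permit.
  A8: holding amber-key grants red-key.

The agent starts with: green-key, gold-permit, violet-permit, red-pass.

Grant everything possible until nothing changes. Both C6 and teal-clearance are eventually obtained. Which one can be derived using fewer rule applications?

teal-clearance: Holding red-pass, gold-permit, and green-key grants teal-clearance (A4). [1 rule application]
C6: Holding red-pass, gold-permit, and green-key grants teal-clearance (A4). Holding teal-clearance, violet-permit, and red-pass grants C6 (A1). [2 rule applications]
teal-clearance needs fewer.

teal-clearance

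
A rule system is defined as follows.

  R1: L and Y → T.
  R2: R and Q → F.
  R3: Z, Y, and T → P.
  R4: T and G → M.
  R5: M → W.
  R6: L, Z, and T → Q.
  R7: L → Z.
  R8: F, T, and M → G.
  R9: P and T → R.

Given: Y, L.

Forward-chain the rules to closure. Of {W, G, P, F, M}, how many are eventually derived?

2

From L and Y, R1 gives T.
From L, R7 gives Z.
L, Z, and T hold, so Q follows (R6).
Z, Y, and T hold, so P follows (R3).
P and T hold, so R follows (R9).
R and Q hold, so F follows (R2).
W would need M (R5), but M is never established.
G would need F, T, and M (R8), but M is never established.
P: reached.
F: reached.
M would need T and G (R4), but G is never established.
Reached: P and F — 2 of the 5.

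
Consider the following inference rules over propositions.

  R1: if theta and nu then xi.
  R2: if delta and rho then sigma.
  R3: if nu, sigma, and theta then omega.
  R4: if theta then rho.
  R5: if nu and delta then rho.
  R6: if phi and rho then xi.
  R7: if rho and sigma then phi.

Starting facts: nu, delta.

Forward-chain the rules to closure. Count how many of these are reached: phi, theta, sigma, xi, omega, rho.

From nu and delta, R5 gives rho.
delta and rho hold, so sigma follows (R2).
rho and sigma hold, so phi follows (R7).
From phi and rho, R6 gives xi.
phi: reached.
No rule produces theta, and it is not given.
sigma: reached.
xi: reached.
omega would need nu, sigma, and theta (R3), but theta is never established.
rho: reached.
Reached: phi, sigma, xi, and rho — 4 of the 6.

4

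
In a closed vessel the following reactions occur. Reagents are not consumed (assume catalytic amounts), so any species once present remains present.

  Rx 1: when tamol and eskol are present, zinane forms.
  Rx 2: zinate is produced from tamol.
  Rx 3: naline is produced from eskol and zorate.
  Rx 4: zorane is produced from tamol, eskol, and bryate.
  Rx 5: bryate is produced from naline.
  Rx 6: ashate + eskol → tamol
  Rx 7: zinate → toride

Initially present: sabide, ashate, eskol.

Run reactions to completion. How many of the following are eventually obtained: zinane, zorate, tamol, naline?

ashate and eskol present → tamol forms (Rx 6).
tamol and eskol present → zinane forms (Rx 1).
zinane: reached.
No rule produces zorate, and it is not given.
tamol: reached.
naline would need eskol and zorate (Rx 3), but zorate never forms.
Reached: zinane and tamol — 2 of the 4.

2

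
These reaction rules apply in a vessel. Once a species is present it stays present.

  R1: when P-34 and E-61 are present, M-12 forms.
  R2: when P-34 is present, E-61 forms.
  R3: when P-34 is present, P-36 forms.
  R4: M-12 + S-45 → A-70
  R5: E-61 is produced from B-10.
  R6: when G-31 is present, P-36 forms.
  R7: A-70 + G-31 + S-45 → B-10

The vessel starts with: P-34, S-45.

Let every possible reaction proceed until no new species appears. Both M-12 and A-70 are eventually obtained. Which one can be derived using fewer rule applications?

M-12: P-34 present → E-61 forms (R2). P-34 and E-61 present → M-12 forms (R1). [2 rule applications]
A-70: P-34 present → E-61 forms (R2). P-34 and E-61 present → M-12 forms (R1). M-12 and S-45 present → A-70 forms (R4). [3 rule applications]
M-12 needs fewer.

M-12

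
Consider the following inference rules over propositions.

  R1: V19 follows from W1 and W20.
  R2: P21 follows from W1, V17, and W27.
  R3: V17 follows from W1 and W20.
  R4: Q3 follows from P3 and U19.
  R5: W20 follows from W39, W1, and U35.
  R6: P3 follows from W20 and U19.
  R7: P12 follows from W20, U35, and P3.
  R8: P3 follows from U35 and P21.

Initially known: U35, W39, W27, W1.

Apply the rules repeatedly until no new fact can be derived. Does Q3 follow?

No

Q3 would need P3 and U19 (R4), but U19 is never established.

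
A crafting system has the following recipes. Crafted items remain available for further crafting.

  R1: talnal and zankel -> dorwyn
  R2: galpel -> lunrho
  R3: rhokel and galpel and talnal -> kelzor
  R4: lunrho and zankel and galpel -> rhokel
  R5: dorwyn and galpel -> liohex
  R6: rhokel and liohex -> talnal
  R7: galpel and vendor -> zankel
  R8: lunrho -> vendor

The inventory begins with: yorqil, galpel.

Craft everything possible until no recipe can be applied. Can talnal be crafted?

talnal would need rhokel and liohex (R6), but liohex is never obtained.

No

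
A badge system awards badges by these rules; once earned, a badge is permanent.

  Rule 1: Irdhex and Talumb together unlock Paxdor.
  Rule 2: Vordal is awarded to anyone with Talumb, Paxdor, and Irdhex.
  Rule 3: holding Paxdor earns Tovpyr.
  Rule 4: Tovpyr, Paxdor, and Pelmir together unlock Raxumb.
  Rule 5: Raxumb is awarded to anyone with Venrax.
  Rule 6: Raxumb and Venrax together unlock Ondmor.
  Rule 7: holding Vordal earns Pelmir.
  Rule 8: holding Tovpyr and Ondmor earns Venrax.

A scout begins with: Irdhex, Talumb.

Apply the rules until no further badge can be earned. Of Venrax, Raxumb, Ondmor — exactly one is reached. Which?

With Irdhex and Talumb, Paxdor is earned (Rule 1).
With Talumb, Paxdor, and Irdhex, Vordal is earned (Rule 2).
With Paxdor, Tovpyr is earned (Rule 3).
With Vordal, Pelmir is earned (Rule 7).
With Tovpyr, Paxdor, and Pelmir, Raxumb is earned (Rule 4).
Venrax would need Tovpyr and Ondmor (Rule 8), but Ondmor is never earned. Ondmor would need Raxumb and Venrax (Rule 6), but Venrax is never earned.

Raxumb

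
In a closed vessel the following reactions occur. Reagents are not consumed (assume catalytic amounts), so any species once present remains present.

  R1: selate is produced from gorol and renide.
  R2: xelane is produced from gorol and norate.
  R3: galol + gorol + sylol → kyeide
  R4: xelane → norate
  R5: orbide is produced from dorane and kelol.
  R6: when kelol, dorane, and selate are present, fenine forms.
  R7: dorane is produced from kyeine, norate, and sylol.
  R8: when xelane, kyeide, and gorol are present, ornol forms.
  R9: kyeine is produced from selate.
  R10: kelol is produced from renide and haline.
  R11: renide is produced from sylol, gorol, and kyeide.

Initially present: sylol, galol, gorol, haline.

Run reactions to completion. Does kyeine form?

Yes

galol, gorol, and sylol present → kyeide forms (R3).
sylol, gorol, and kyeide present → renide forms (R11).
gorol and renide present → selate forms (R1).
selate present → kyeine forms (R9).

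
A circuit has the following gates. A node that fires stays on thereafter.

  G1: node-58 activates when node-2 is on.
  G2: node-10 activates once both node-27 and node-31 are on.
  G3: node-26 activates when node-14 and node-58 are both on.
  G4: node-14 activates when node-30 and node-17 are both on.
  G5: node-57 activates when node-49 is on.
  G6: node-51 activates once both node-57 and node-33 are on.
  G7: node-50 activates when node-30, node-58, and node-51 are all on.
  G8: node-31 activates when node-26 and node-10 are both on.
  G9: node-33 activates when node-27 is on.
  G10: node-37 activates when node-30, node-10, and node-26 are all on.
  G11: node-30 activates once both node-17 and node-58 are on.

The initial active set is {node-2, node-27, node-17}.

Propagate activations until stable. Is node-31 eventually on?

No

node-31 would need node-26 and node-10 (G8), but node-10 never turns on.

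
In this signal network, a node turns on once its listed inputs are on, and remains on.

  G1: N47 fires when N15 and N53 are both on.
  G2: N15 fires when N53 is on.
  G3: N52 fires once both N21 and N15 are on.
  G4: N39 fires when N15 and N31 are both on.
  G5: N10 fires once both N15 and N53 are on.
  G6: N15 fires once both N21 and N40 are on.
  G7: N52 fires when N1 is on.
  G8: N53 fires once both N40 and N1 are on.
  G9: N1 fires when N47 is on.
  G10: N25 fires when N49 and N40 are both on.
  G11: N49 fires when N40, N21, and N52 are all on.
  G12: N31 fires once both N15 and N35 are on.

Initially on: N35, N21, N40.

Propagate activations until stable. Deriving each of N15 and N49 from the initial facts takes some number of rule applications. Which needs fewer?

N15: N21 and N40 are on, so N15 fires (G6). [1 rule application]
N49: G6: N21 and N40 on → N15 on. G3: N21 and N15 on → N52 on. G11: N40, N21, and N52 on → N49 on. [3 rule applications]
N15 needs fewer.

N15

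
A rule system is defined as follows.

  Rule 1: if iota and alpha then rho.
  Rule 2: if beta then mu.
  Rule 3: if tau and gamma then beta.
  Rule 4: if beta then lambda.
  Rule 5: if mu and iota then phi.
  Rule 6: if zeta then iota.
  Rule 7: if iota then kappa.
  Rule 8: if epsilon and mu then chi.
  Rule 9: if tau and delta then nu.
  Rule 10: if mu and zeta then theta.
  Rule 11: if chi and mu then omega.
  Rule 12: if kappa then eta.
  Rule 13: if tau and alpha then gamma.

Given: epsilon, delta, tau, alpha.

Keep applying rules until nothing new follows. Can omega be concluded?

From tau and alpha, Rule 13 gives gamma.
From tau and gamma, Rule 3 gives beta.
beta holds, so mu follows (Rule 2).
epsilon and mu hold, so chi follows (Rule 8).
chi and mu hold, so omega follows (Rule 11).

Yes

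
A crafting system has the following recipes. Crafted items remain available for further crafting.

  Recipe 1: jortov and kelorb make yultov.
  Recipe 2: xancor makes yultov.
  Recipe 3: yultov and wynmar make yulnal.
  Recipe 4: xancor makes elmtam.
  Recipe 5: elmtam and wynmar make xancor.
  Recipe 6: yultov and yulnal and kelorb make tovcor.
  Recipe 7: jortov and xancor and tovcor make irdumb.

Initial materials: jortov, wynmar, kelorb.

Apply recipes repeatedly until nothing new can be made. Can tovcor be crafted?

Using Recipe 1, jortov and kelorb make yultov.
yultov and wynmar → yulnal (Recipe 3).
Using Recipe 6, yultov, yulnal, and kelorb make tovcor.

Yes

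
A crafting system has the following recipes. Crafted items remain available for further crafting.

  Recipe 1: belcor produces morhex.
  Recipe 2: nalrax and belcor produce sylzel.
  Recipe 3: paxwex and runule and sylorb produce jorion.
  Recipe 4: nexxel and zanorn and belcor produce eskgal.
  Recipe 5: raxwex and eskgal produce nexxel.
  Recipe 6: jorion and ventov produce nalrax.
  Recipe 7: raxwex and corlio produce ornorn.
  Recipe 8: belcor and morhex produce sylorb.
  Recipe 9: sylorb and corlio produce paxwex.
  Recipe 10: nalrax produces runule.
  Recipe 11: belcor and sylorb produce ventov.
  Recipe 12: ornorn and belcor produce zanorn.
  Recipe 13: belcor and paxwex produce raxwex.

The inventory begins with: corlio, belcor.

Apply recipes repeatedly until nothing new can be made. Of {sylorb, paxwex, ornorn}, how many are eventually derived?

belcor → morhex (Recipe 1).
Using Recipe 8, belcor and morhex make sylorb.
Using Recipe 9, sylorb and corlio make paxwex.
belcor and paxwex → raxwex (Recipe 13).
raxwex and corlio → ornorn (Recipe 7).
sylorb: reached.
paxwex: reached.
ornorn: reached.
All 3 are reached.

3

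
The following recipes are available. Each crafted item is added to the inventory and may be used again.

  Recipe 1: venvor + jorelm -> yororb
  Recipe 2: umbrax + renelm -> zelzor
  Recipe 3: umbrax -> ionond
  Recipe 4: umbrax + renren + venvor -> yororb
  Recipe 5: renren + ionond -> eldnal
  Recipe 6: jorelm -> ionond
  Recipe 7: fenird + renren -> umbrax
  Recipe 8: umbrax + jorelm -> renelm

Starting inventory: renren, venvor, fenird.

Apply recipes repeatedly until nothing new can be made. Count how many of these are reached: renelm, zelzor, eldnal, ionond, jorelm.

2

Using Recipe 7, fenird and renren make umbrax.
Using Recipe 3, umbrax makes ionond.
Using Recipe 5, renren and ionond make eldnal.
renelm would need umbrax and jorelm (Recipe 8), but jorelm is never obtained.
zelzor would need umbrax and renelm (Recipe 2), but renelm is never obtained.
eldnal: reached.
ionond: reached.
No rule produces jorelm, and it is not given.
Reached: eldnal and ionond — 2 of the 5.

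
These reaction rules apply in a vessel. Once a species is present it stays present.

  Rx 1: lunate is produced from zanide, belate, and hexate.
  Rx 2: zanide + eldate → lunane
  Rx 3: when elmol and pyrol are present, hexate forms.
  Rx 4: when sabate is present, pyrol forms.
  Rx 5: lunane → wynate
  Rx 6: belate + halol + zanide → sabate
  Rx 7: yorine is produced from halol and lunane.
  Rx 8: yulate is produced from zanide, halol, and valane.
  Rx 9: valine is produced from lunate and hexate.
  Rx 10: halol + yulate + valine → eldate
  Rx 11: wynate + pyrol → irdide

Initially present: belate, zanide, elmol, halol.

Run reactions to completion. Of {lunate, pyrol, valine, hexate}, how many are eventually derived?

belate, halol, and zanide present → sabate forms (Rx 6).
sabate present → pyrol forms (Rx 4).
elmol and pyrol present → hexate forms (Rx 3).
zanide, belate, and hexate present → lunate forms (Rx 1).
lunate and hexate present → valine forms (Rx 9).
lunate: reached.
pyrol: reached.
valine: reached.
hexate: reached.
All 4 are reached.

4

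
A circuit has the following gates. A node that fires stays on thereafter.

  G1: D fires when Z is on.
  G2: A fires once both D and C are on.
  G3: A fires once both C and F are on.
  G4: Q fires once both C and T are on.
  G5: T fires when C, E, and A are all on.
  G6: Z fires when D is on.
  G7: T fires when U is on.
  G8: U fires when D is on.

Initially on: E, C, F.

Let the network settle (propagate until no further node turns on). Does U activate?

U would need D (G8), but D never turns on.

No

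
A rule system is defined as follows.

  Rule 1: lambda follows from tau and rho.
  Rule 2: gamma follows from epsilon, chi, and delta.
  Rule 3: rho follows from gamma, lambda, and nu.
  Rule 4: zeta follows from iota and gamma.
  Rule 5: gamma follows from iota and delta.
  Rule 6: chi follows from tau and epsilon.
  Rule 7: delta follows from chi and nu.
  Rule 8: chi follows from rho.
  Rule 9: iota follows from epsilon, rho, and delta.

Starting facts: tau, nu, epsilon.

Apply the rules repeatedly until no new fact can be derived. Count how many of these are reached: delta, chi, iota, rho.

tau and epsilon hold, so chi follows (Rule 6).
chi and nu hold, so delta follows (Rule 7).
delta: reached.
chi: reached.
iota would need epsilon, rho, and delta (Rule 9), but rho is never established.
rho would need gamma, lambda, and nu (Rule 3), but lambda is never established.
Reached: delta and chi — 2 of the 4.

2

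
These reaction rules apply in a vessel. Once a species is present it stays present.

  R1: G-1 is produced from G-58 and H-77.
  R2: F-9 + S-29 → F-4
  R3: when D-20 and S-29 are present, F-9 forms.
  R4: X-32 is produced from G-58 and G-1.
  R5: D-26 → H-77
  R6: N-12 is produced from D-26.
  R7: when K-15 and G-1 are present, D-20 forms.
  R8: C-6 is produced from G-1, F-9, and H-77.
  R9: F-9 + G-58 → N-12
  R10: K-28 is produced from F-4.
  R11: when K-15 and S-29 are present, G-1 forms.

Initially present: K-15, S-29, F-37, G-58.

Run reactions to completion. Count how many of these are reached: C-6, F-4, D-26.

1

K-15 and S-29 present → G-1 forms (R11).
K-15 and G-1 present → D-20 forms (R7).
D-20 and S-29 present → F-9 forms (R3).
F-9 and S-29 present → F-4 forms (R2).
C-6 would need G-1, F-9, and H-77 (R8), but H-77 never forms.
F-4: reached.
No rule produces D-26, and it is not given.
Reached: F-4 — 1 of the 3.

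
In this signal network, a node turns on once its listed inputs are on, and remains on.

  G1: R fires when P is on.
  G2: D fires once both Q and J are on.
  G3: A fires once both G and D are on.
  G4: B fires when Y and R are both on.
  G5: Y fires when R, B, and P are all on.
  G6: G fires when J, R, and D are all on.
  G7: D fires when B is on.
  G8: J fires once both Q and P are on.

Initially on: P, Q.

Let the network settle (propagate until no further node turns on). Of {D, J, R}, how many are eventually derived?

3

Q and P are on, so J fires (G8).
P is on, so R fires (G1).
Q and J are on, so D fires (G2).
D: reached.
J: reached.
R: reached.
All 3 are reached.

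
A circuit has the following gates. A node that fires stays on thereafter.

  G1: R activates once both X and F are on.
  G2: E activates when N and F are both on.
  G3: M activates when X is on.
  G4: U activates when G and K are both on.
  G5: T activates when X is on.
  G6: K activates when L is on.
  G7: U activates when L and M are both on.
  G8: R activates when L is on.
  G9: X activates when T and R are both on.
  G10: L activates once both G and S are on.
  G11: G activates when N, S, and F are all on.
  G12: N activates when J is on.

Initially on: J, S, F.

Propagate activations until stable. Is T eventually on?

No

T would need X (G5), but X never turns on.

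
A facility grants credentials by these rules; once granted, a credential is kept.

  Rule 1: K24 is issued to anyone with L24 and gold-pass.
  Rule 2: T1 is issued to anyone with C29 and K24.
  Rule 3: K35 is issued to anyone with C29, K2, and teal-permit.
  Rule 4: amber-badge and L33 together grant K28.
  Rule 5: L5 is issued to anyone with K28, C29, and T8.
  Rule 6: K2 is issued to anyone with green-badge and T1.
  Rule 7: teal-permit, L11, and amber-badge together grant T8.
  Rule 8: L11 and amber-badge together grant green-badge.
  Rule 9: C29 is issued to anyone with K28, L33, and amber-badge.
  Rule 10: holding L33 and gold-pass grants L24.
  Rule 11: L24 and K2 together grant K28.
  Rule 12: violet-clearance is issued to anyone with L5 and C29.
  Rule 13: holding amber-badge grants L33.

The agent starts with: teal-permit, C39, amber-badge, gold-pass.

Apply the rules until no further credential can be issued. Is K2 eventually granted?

K2 would need green-badge and T1 (Rule 6), but green-badge is never granted.

No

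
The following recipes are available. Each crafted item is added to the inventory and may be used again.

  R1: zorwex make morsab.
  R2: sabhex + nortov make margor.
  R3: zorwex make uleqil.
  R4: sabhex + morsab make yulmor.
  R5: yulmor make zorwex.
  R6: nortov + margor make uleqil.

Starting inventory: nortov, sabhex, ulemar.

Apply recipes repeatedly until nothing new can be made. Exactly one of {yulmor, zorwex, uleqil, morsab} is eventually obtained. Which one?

uleqil

Using R2, sabhex and nortov make margor.
nortov + margor → uleqil (R6).
morsab would need zorwex (R1), but zorwex is never obtained. zorwex would need yulmor (R5), but yulmor is never obtained. yulmor would need sabhex and morsab (R4), but morsab is never obtained.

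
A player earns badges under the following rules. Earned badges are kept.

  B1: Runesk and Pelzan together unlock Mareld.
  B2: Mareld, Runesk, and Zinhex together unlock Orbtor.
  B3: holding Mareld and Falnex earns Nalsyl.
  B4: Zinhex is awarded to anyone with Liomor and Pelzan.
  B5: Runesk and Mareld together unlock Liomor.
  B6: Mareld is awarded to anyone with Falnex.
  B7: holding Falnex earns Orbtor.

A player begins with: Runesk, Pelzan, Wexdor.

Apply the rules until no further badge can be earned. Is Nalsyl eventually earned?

Nalsyl would need Mareld and Falnex (B3), but Falnex is never earned.

No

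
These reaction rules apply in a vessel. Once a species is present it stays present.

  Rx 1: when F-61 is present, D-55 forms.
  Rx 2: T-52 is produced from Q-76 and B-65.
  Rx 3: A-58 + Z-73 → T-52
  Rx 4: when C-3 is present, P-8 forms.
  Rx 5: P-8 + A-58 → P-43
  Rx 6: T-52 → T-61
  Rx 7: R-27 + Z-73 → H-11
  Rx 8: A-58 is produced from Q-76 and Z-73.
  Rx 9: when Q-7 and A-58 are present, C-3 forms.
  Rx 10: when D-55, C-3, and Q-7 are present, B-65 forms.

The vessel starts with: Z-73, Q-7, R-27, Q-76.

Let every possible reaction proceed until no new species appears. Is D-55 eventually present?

No

D-55 would need F-61 (Rx 1), but F-61 never forms.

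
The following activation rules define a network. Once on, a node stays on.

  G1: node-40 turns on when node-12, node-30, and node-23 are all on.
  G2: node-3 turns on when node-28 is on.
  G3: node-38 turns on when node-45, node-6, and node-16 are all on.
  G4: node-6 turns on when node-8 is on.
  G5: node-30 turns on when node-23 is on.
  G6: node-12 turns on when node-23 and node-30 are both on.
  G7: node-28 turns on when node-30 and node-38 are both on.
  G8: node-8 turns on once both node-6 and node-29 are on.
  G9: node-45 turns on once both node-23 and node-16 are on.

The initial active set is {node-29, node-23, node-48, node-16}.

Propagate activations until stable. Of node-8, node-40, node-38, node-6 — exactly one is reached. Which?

node-40

node-23 is on, so node-30 turns on (G5).
node-23 and node-30 are on, so node-12 turns on (G6).
node-12, node-30, and node-23 are on, so node-40 turns on (G1).
node-38 would need node-45, node-6, and node-16 (G3), but node-6 never turns on. node-8 would need node-6 and node-29 (G8), but node-6 never turns on. node-6 would need node-8 (G4), but node-8 never turns on.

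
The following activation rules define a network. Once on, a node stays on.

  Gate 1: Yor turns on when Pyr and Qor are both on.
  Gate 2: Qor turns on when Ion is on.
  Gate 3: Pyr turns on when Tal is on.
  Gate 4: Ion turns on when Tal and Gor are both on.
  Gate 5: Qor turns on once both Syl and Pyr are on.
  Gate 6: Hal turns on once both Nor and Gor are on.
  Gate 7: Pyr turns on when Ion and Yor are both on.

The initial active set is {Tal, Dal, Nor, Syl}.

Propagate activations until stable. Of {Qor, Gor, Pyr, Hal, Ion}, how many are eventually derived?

Gate 3: Tal on → Pyr on.
Gate 5: Syl and Pyr on → Qor on.
Qor: reached.
No rule produces Gor, and it is not given.
Pyr: reached.
Hal would need Nor and Gor (Gate 6), but Gor never turns on.
Ion would need Tal and Gor (Gate 4), but Gor never turns on.
Reached: Qor and Pyr — 2 of the 5.

2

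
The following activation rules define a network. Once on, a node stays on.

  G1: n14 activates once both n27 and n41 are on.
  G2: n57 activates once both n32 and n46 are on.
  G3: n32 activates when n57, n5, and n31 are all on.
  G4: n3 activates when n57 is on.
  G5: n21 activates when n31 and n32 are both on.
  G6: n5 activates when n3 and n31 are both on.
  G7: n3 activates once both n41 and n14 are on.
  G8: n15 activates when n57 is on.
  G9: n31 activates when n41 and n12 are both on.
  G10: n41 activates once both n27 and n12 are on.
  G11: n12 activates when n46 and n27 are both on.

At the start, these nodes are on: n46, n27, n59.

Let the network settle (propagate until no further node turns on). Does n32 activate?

No

n32 would need n57, n5, and n31 (G3), but n57 never turns on.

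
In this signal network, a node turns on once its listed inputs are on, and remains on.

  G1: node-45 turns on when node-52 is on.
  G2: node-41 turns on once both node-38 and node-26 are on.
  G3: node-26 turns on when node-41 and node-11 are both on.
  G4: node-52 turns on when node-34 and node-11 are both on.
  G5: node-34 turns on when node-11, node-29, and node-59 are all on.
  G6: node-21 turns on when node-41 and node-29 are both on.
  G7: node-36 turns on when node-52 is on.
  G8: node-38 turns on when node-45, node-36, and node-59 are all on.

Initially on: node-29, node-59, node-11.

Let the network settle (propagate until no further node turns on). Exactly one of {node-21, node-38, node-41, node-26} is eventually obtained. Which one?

node-11, node-29, and node-59 are on, so node-34 turns on (G5).
G4: node-34 and node-11 on → node-52 on.
G1: node-52 on → node-45 on.
node-52 is on, so node-36 turns on (G7).
node-45, node-36, and node-59 are on, so node-38 turns on (G8).
node-26 would need node-41 and node-11 (G3), but node-41 never turns on. node-41 would need node-38 and node-26 (G2), but node-26 never turns on. node-21 would need node-41 and node-29 (G6), but node-41 never turns on.

node-38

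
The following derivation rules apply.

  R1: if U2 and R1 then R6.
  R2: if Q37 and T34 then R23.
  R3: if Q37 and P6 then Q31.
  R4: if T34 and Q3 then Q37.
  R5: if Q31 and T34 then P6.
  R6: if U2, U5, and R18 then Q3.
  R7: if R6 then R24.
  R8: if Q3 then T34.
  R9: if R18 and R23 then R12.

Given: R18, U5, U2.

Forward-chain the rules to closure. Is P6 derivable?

P6 would need Q31 and T34 (R5), but Q31 is never established.

No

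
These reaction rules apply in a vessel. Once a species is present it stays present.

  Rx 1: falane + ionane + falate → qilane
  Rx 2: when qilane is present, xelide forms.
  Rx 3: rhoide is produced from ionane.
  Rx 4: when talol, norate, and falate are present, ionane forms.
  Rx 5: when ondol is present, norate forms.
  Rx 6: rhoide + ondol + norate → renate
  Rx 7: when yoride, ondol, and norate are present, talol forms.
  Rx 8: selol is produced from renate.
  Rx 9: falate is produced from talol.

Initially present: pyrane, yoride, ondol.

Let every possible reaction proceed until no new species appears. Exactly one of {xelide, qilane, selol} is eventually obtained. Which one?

ondol present → norate forms (Rx 5).
yoride, ondol, and norate present → talol forms (Rx 7).
talol present → falate forms (Rx 9).
talol, norate, and falate present → ionane forms (Rx 4).
ionane present → rhoide forms (Rx 3).
rhoide, ondol, and norate present → renate forms (Rx 6).
renate present → selol forms (Rx 8).
qilane would need falane, ionane, and falate (Rx 1), but falane never forms. xelide would need qilane (Rx 2), but qilane never forms.

selol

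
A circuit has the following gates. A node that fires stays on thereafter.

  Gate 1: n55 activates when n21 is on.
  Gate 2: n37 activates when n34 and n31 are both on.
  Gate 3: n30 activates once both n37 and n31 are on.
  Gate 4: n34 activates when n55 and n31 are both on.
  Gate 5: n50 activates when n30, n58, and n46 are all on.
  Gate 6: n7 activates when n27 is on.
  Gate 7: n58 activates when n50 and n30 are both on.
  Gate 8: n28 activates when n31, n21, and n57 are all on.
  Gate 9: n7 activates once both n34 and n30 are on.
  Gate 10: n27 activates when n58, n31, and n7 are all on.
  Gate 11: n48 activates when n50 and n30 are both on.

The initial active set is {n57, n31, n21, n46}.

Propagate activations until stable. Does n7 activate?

Yes

n21 is on, so n55 activates (Gate 1).
n55 and n31 are on, so n34 activates (Gate 4).
n34 and n31 are on, so n37 activates (Gate 2).
n37 and n31 are on, so n30 activates (Gate 3).
Gate 9: n34 and n30 on → n7 on.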